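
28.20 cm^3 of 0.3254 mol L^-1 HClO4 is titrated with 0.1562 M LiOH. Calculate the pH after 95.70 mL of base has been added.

12.67

n(acid) = 0.3254 x 0.02820 = 0.009176 mol; n(LiOH) added = 0.1562 x 0.09570 = 0.01495 mol.
Base is in excess by 0.01495 - 0.009176 = 0.005772 mol in a total volume of 0.1239 L.
[OH^-] = 0.005772/0.1239 = 0.04659 M, so pOH = 1.33 and pH = 14.00 - 1.33 = 12.67.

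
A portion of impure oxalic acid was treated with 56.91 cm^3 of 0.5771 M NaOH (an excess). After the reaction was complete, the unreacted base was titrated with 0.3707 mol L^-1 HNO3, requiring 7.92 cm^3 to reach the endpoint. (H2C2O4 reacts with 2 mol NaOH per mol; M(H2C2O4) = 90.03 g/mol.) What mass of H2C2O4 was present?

Total n(NaOH) added = 0.5771 x 0.05691 = 0.03284 mol.
n(HNO3) used = 0.3707 x 0.007920 = 0.002936 mol, which equals the excess n(NaOH).
So n(NaOH) consumed by the sample = 0.03284 - 0.002936 = 0.02991 mol.
n(H2C2O4) = 0.02991 / 2 = 0.01495 mol.
mass = 0.01495 mol x 90.03 g/mol = 1.35 g.

1.35 g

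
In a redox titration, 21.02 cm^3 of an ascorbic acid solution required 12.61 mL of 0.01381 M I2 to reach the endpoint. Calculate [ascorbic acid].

n(I2) = 0.01381 x 0.01261 = 0.0001741 mol.
From the balanced equation, 1 mol I2 reacts with 1 mol ascorbic acid, so n(ascorbic acid) = 0.0001741 x 1/1 = 0.0001741 mol.
[ascorbic acid] = 0.0001741 / 0.02102 L = 0.00828 M.

0.00828 M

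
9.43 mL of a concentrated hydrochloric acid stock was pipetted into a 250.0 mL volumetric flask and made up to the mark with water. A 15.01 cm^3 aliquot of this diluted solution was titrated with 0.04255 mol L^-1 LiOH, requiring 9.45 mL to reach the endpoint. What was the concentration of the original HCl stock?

n(LiOH) = 0.04255 x 0.009450 = 0.0004021 mol.
n(HCl) in the aliquot = 0.0004021 mol.
[diluted HCl] = 0.0004021 / 0.01501 = 0.02679 M.
Dilution factor = 250.0/9.430 = 26.51, so [stock] = 0.02679 x 26.51 = 0.710 M.

0.710 M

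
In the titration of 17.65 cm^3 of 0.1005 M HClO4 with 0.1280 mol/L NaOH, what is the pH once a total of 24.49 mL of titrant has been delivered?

12.51

n(acid) = 0.1005 x 0.01765 = 0.001774 mol; n(NaOH) added = 0.1280 x 0.02449 = 0.003135 mol.
Base is in excess by 0.003135 - 0.001774 = 0.001361 mol in a total volume of 0.04214 L.
[OH^-] = 0.001361/0.04214 = 0.03229 M, so pOH = 1.49 and pH = 14.00 - 1.49 = 12.51.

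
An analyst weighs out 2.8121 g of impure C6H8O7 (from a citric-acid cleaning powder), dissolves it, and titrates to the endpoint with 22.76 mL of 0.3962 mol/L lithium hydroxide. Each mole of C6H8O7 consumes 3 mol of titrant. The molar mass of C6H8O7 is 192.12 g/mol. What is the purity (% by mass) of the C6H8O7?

n(LiOH) = 0.3962 x 0.02276 = 0.009018 mol.
n(C6H8O7) = 0.009018 / 3 = 0.003006 mol.
mass of C6H8O7 = 0.003006 x 192.12 = 0.5775 g.
% purity = 0.5775 / 2.8121 x 100 = 20.5%.

20.5%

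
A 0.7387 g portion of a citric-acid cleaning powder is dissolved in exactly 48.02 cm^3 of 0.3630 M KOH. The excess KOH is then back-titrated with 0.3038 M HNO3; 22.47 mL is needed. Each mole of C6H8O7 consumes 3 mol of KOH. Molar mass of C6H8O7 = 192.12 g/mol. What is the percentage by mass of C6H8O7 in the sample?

Total n(KOH) added = 0.3630 x 0.04802 = 0.01743 mol.
n(HNO3) used = 0.3038 x 0.02247 = 0.006826 mol, which equals the excess n(KOH).
So n(KOH) consumed by the sample = 0.01743 - 0.006826 = 0.01060 mol.
n(C6H8O7) = 0.01060 / 3 = 0.003535 mol.
mass C6H8O7 = 0.003535 x 192.12 = 0.6791 g, so %C6H8O7 = 0.6791/0.7387 x 100 = 91.9%.

91.9%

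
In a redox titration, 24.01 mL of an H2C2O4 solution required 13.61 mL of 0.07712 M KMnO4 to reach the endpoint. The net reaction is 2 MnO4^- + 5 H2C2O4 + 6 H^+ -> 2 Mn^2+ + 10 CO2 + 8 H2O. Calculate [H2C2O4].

n(KMnO4) = 0.07712 x 0.01361 = 0.001050 mol.
From the balanced equation, 2 mol KMnO4 reacts with 5 mol H2C2O4, so n(H2C2O4) = 0.001050 x 5/2 = 0.002624 mol.
[H2C2O4] = 0.002624 / 0.02401 L = 0.109 M.

0.109 M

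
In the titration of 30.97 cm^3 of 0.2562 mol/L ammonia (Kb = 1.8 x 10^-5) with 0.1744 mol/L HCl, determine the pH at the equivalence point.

n(NH3) = 0.2562 x 0.03097 = 0.007935 mol; V(HCl) at equivalence = 0.007935/0.1744 = 0.04550 L.
At equivalence the base is fully converted to NH4+; total volume = 0.07647 L, so [NH4+] = 0.007935/0.07647 = 0.1038 M.
Ka(NH4+) = Kw/Kb = 1.0e-14 / 1.8 x 10^-5 = 5.56e-10.
[H^+] = sqrt(Ka x [NH4+]) = sqrt(5.56e-10 x 0.1038) = 7.59e-6 M.
pH = -log(7.59e-6) = 5.12.

5.12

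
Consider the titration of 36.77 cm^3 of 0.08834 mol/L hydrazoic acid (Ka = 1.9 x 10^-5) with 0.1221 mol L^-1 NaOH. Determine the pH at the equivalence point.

n(HN3) = 0.08834 x 0.03677 = 0.003248 mol; V(NaOH) at equivalence = 0.003248/0.1221 = 0.02660 L.
At equivalence all the acid is converted to N3-; total volume = 0.03677 + 0.02660 = 0.06337 L, so [N3-] = 0.003248/0.06337 = 0.05126 M.
Kb = Kw/Ka = 1.0e-14 / 1.9 x 10^-5 = 5.26e-10.
[OH^-] = sqrt(Kb x [N3-]) = sqrt(5.26e-10 x 0.05126) = 5.19e-6 M.
pOH = 5.28, so pH = 14.00 - 5.28 = 8.72.

8.72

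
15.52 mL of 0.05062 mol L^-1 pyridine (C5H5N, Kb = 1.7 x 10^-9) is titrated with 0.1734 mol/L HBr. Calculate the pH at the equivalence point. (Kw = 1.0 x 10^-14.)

n(C5H5N) = 0.05062 x 0.01552 = 0.0007856 mol; V(HBr) at equivalence = 0.0007856/0.1734 = 0.004531 L.
At equivalence the base is fully converted to C5H5NH+; total volume = 0.02005 L, so [C5H5NH+] = 0.0007856/0.02005 = 0.03918 M.
Ka(C5H5NH+) = Kw/Kb = 1.0e-14 / 1.7 x 10^-9 = 5.88e-6.
[H^+] = sqrt(Ka x [C5H5NH+]) = sqrt(5.88e-6 x 0.03918) = 0.000480 M.
pH = -log(0.000480) = 3.32.

3.32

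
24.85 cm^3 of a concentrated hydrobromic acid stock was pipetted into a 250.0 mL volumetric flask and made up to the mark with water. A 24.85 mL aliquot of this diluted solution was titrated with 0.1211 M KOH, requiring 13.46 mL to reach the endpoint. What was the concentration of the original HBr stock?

0.660 M

n(KOH) = 0.1211 x 0.01346 = 0.001630 mol.
n(HBr) in the aliquot = 0.001630 mol.
[diluted HBr] = 0.001630 / 0.02485 = 0.06559 M.
Dilution factor = 250.0/24.85 = 10.06, so [stock] = 0.06559 x 10.06 = 0.660 M.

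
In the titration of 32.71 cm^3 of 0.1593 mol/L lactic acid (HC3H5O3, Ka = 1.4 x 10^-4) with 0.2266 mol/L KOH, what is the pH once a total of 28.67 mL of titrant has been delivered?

n(acid) = 0.1593 x 0.03271 = 0.005211 mol; n(KOH) added = 0.2266 x 0.02867 = 0.006497 mol.
Base is in excess by 0.006497 - 0.005211 = 0.001286 mol in a total volume of 0.06138 L.
[OH^-] = 0.001286/0.06138 = 0.02095 M, so pOH = 1.68 and pH = 14.00 - 1.68 = 12.32.

12.32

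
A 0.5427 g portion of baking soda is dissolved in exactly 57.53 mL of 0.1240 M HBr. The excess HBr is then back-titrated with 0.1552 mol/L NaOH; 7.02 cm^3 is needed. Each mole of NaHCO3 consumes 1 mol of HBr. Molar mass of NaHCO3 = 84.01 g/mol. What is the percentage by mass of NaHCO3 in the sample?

93.6%

Total n(HBr) added = 0.1240 x 0.05753 = 0.007134 mol.
n(NaOH) used = 0.1552 x 0.007020 = 0.001090 mol, which equals the excess n(HBr).
So n(HBr) consumed by the sample = 0.007134 - 0.001090 = 0.006044 mol.
n(NaHCO3) = 0.006044 / 1 = 0.006044 mol.
mass NaHCO3 = 0.006044 x 84.01 = 0.5078 g, so %NaHCO3 = 0.5078/0.5427 x 100 = 93.6%.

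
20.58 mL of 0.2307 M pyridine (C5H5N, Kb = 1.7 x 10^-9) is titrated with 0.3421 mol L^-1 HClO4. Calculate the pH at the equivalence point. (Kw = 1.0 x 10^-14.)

3.05

n(C5H5N) = 0.2307 x 0.02058 = 0.004748 mol; V(HClO4) at equivalence = 0.004748/0.3421 = 0.01388 L.
At equivalence the base is fully converted to C5H5NH+; total volume = 0.03446 L, so [C5H5NH+] = 0.004748/0.03446 = 0.1378 M.
Ka(C5H5NH+) = Kw/Kb = 1.0e-14 / 1.7 x 10^-9 = 5.88e-6.
[H^+] = sqrt(Ka x [C5H5NH+]) = sqrt(5.88e-6 x 0.1378) = 0.000900 M.
pH = -log(0.000900) = 3.05.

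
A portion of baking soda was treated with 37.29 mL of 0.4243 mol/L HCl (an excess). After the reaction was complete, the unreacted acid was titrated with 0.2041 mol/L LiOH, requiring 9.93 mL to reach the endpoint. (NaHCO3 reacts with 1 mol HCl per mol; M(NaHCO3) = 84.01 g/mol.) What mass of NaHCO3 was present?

Total n(HCl) added = 0.4243 x 0.03729 = 0.01582 mol.
n(LiOH) used = 0.2041 x 0.009930 = 0.002027 mol, which equals the excess n(HCl).
So n(HCl) consumed by the sample = 0.01582 - 0.002027 = 0.01380 mol.
n(NaHCO3) = 0.01380 / 1 = 0.01380 mol.
mass = 0.01380 mol x 84.01 g/mol = 1.16 g.

1.16 g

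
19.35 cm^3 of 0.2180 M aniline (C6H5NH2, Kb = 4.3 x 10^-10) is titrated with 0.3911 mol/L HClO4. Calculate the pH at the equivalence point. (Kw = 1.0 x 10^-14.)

2.74

n(C6H5NH2) = 0.2180 x 0.01935 = 0.004218 mol; V(HClO4) at equivalence = 0.004218/0.3911 = 0.01079 L.
At equivalence the base is fully converted to C6H5NH3+; total volume = 0.03014 L, so [C6H5NH3+] = 0.004218/0.03014 = 0.1400 M.
Ka(C6H5NH3+) = Kw/Kb = 1.0e-14 / 4.3 x 10^-10 = 2.33e-5.
[H^+] = sqrt(Ka x [C6H5NH3+]) = sqrt(2.33e-5 x 0.1400) = 0.00180 M.
pH = -log(0.00180) = 2.74.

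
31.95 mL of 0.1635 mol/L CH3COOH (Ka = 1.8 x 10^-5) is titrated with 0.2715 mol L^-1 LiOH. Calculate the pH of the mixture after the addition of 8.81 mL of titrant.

Initial n(CH3COOH) = 0.1635 x 0.03195 = 0.005224 mol.
n(LiOH) added = 0.2715 x 0.008810 = 0.002392 mol, converting that many moles of CH3COOH to CH3COO-.
Remaining n(CH3COOH) = 0.002832 mol; n(CH3COO-) = 0.002392 mol.
By Henderson-Hasselbalch, pH = pKa + log([A^-]/[HA]) = 4.74 + log(0.002392/0.002832) = 4.74 + (-0.07) = 4.67.

4.67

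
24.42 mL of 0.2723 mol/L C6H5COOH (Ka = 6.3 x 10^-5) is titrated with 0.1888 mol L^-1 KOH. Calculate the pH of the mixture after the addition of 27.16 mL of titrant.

Initial n(C6H5COOH) = 0.2723 x 0.02442 = 0.006650 mol.
n(KOH) added = 0.1888 x 0.02716 = 0.005128 mol, converting that many moles of C6H5COOH to C6H5COO-.
Remaining n(C6H5COOH) = 0.001522 mol; n(C6H5COO-) = 0.005128 mol.
By Henderson-Hasselbalch, pH = pKa + log([A^-]/[HA]) = 4.20 + log(0.005128/0.001522) = 4.20 + (+0.53) = 4.73.

4.73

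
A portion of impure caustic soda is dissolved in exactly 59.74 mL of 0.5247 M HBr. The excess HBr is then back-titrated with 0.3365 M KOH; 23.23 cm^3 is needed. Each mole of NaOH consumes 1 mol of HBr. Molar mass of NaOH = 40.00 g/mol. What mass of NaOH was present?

Total n(HBr) added = 0.5247 x 0.05974 = 0.03135 mol.
n(KOH) used = 0.3365 x 0.02323 = 0.007817 mol, which equals the excess n(HBr).
So n(HBr) consumed by the sample = 0.03135 - 0.007817 = 0.02353 mol.
n(NaOH) = 0.02353 / 1 = 0.02353 mol.
mass = 0.02353 mol x 40.00 g/mol = 0.941 g.

0.941 g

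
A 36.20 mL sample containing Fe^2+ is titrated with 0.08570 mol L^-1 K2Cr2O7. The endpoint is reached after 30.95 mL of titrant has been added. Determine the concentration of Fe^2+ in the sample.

0.440 M

n(K2Cr2O7) = 0.08570 x 0.03095 = 0.002652 mol.
From the balanced equation, 1 mol K2Cr2O7 reacts with 6 mol Fe^2+, so n(Fe^2+) = 0.002652 x 6/1 = 0.01591 mol.
[Fe^2+] = 0.01591 / 0.03620 L = 0.440 M.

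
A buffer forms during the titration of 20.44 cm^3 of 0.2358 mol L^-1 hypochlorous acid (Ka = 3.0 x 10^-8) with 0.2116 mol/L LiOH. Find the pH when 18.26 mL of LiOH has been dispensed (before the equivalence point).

8.13

Initial n(HClO) = 0.2358 x 0.02044 = 0.004820 mol.
n(LiOH) added = 0.2116 x 0.01826 = 0.003864 mol, converting that many moles of HClO to ClO-.
Remaining n(HClO) = 0.0009559 mol; n(ClO-) = 0.003864 mol.
By Henderson-Hasselbalch, pH = pKa + log([A^-]/[HA]) = 7.52 + log(0.003864/0.0009559) = 7.52 + (+0.61) = 8.13.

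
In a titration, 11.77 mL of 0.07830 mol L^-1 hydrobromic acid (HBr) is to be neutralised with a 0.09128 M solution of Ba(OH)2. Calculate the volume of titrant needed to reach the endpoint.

5.05 mL

n(HBr) = 0.07830 mol/L x 0.01177 L = 0.0009216 mol.
The neutralisation is 2 HBr : 1 Ba(OH)2, so n(Ba(OH)2) = 0.0009216 x 1/2 = 0.0004608 mol.
V(Ba(OH)2) = 0.0004608 / 0.09128 = 0.005048 L = 5.05 mL.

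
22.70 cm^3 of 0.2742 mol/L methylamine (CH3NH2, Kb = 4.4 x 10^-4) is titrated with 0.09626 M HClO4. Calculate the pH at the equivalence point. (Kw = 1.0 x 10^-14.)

5.90

n(CH3NH2) = 0.2742 x 0.02270 = 0.006224 mol; V(HClO4) at equivalence = 0.006224/0.09626 = 0.06466 L.
At equivalence the base is fully converted to CH3NH3+; total volume = 0.08736 L, so [CH3NH3+] = 0.006224/0.08736 = 0.07125 M.
Ka(CH3NH3+) = Kw/Kb = 1.0e-14 / 4.4 x 10^-4 = 2.27e-11.
[H^+] = sqrt(Ka x [CH3NH3+]) = sqrt(2.27e-11 x 0.07125) = 1.27e-6 M.
pH = -log(1.27e-6) = 5.90.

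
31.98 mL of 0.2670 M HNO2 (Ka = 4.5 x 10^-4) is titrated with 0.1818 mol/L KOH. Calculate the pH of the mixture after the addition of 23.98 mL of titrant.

3.37

Initial n(HNO2) = 0.2670 x 0.03198 = 0.008539 mol.
n(KOH) added = 0.1818 x 0.02398 = 0.004360 mol, converting that many moles of HNO2 to NO2-.
Remaining n(HNO2) = 0.004179 mol; n(NO2-) = 0.004360 mol.
By Henderson-Hasselbalch, pH = pKa + log([A^-]/[HA]) = 3.35 + log(0.004360/0.004179) = 3.35 + (+0.02) = 3.37.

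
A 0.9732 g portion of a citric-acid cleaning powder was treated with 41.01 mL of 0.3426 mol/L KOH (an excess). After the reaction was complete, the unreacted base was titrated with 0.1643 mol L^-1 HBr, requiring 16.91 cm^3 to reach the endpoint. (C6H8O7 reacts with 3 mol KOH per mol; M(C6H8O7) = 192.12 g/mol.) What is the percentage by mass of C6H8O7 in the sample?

74.2%

Total n(KOH) added = 0.3426 x 0.04101 = 0.01405 mol.
n(HBr) used = 0.1643 x 0.01691 = 0.002778 mol, which equals the excess n(KOH).
So n(KOH) consumed by the sample = 0.01405 - 0.002778 = 0.01127 mol.
n(C6H8O7) = 0.01127 / 3 = 0.003757 mol.
mass C6H8O7 = 0.003757 x 192.12 = 0.7218 g, so %C6H8O7 = 0.7218/0.9732 x 100 = 74.2%.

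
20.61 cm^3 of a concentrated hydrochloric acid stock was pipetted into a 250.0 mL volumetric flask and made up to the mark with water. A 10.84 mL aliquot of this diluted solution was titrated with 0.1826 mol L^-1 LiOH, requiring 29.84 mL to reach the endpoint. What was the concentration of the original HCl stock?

6.10 M

n(LiOH) = 0.1826 x 0.02984 = 0.005449 mol.
n(HCl) in the aliquot = 0.005449 mol.
[diluted HCl] = 0.005449 / 0.01084 = 0.5027 M.
Dilution factor = 250.0/20.61 = 12.13, so [stock] = 0.5027 x 12.13 = 6.10 M.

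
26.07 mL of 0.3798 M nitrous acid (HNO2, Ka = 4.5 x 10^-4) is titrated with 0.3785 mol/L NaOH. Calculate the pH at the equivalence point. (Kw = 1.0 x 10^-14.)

n(HNO2) = 0.3798 x 0.02607 = 0.009901 mol; V(NaOH) at equivalence = 0.009901/0.3785 = 0.02616 L.
At equivalence all the acid is converted to NO2-; total volume = 0.02607 + 0.02616 = 0.05223 L, so [NO2-] = 0.009901/0.05223 = 0.1896 M.
Kb = Kw/Ka = 1.0e-14 / 4.5 x 10^-4 = 2.22e-11.
[OH^-] = sqrt(Kb x [NO2-]) = sqrt(2.22e-11 x 0.1896) = 2.05e-6 M.
pOH = 5.69, so pH = 14.00 - 5.69 = 8.31.

8.31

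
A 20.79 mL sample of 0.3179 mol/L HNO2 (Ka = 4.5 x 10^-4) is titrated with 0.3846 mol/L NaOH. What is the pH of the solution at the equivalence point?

n(HNO2) = 0.3179 x 0.02079 = 0.006609 mol; V(NaOH) at equivalence = 0.006609/0.3846 = 0.01718 L.
At equivalence all the acid is converted to NO2-; total volume = 0.02079 + 0.01718 = 0.03797 L, so [NO2-] = 0.006609/0.03797 = 0.1740 M.
Kb = Kw/Ka = 1.0e-14 / 4.5 x 10^-4 = 2.22e-11.
[OH^-] = sqrt(Kb x [NO2-]) = sqrt(2.22e-11 x 0.1740) = 1.97e-6 M.
pOH = 5.71, so pH = 14.00 - 5.71 = 8.29.

8.29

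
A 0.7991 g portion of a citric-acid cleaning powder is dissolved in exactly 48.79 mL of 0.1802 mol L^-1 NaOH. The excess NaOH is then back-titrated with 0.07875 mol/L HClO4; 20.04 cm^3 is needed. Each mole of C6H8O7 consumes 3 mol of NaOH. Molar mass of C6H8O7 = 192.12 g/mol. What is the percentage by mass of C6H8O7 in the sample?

Total n(NaOH) added = 0.1802 x 0.04879 = 0.008792 mol.
n(HClO4) used = 0.07875 x 0.02004 = 0.001578 mol, which equals the excess n(NaOH).
So n(NaOH) consumed by the sample = 0.008792 - 0.001578 = 0.007214 mol.
n(C6H8O7) = 0.007214 / 3 = 0.002405 mol.
mass C6H8O7 = 0.002405 x 192.12 = 0.4620 g, so %C6H8O7 = 0.4620/0.7991 x 100 = 57.8%.

57.8%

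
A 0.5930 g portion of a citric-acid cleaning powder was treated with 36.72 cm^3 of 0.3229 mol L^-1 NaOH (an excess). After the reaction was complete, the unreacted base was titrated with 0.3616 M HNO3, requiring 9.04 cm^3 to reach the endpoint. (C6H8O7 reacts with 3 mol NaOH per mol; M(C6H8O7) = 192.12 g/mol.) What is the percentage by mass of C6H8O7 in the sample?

92.7%

Total n(NaOH) added = 0.3229 x 0.03672 = 0.01186 mol.
n(HNO3) used = 0.3616 x 0.009040 = 0.003269 mol, which equals the excess n(NaOH).
So n(NaOH) consumed by the sample = 0.01186 - 0.003269 = 0.008588 mol.
n(C6H8O7) = 0.008588 / 3 = 0.002863 mol.
mass C6H8O7 = 0.002863 x 192.12 = 0.5500 g, so %C6H8O7 = 0.5500/0.5930 x 100 = 92.7%.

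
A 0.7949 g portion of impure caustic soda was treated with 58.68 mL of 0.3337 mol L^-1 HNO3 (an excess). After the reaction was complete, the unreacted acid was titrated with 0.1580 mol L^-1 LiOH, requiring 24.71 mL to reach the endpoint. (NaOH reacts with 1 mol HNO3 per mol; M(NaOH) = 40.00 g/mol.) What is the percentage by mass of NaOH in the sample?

78.9%

Total n(HNO3) added = 0.3337 x 0.05868 = 0.01958 mol.
n(LiOH) used = 0.1580 x 0.02471 = 0.003904 mol, which equals the excess n(HNO3).
So n(HNO3) consumed by the sample = 0.01958 - 0.003904 = 0.01568 mol.
n(NaOH) = 0.01568 / 1 = 0.01568 mol.
mass NaOH = 0.01568 x 40.00 = 0.6271 g, so %NaOH = 0.6271/0.7949 x 100 = 78.9%.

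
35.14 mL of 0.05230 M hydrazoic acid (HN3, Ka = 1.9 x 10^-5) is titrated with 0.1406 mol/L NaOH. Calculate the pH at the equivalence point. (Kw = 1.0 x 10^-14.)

n(HN3) = 0.05230 x 0.03514 = 0.001838 mol; V(NaOH) at equivalence = 0.001838/0.1406 = 0.01307 L.
At equivalence all the acid is converted to N3-; total volume = 0.03514 + 0.01307 = 0.04821 L, so [N3-] = 0.001838/0.04821 = 0.03812 M.
Kb = Kw/Ka = 1.0e-14 / 1.9 x 10^-5 = 5.26e-10.
[OH^-] = sqrt(Kb x [N3-]) = sqrt(5.26e-10 x 0.03812) = 4.48e-6 M.
pOH = 5.35, so pH = 14.00 - 5.35 = 8.65.

8.65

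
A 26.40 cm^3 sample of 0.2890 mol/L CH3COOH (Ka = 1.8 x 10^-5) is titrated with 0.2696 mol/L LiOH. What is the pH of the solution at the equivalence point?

8.94

n(CH3COOH) = 0.2890 x 0.02640 = 0.007630 mol; V(LiOH) at equivalence = 0.007630/0.2696 = 0.02830 L.
At equivalence all the acid is converted to CH3COO-; total volume = 0.02640 + 0.02830 = 0.05470 L, so [CH3COO-] = 0.007630/0.05470 = 0.1395 M.
Kb = Kw/Ka = 1.0e-14 / 1.8 x 10^-5 = 5.56e-10.
[OH^-] = sqrt(Kb x [CH3COO-]) = sqrt(5.56e-10 x 0.1395) = 8.80e-6 M.
pOH = 5.06, so pH = 14.00 - 5.06 = 8.94.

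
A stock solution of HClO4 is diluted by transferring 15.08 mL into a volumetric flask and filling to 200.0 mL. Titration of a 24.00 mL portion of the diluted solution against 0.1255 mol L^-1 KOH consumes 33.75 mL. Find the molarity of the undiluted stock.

n(KOH) = 0.1255 x 0.03375 = 0.004236 mol.
n(HClO4) in the aliquot = 0.004236 mol.
[diluted HClO4] = 0.004236 / 0.02400 = 0.1765 M.
Dilution factor = 200.0/15.08 = 13.26, so [stock] = 0.1765 x 13.26 = 2.34 M.

2.34 M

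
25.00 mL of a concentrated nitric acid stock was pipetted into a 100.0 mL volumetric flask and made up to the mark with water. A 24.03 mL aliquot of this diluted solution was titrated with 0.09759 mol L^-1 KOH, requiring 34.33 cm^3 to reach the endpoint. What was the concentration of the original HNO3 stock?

0.558 M

n(KOH) = 0.09759 x 0.03433 = 0.003350 mol.
n(HNO3) in the aliquot = 0.003350 mol.
[diluted HNO3] = 0.003350 / 0.02403 = 0.1394 M.
Dilution factor = 100.0/25.00 = 4.000, so [stock] = 0.1394 x 4.000 = 0.558 M.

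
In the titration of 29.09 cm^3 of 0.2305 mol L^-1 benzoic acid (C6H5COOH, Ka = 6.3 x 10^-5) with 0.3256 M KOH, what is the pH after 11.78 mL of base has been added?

Initial n(C6H5COOH) = 0.2305 x 0.02909 = 0.006705 mol.
n(KOH) added = 0.3256 x 0.01178 = 0.003836 mol, converting that many moles of C6H5COOH to C6H5COO-.
Remaining n(C6H5COOH) = 0.002870 mol; n(C6H5COO-) = 0.003836 mol.
By Henderson-Hasselbalch, pH = pKa + log([A^-]/[HA]) = 4.20 + log(0.003836/0.002870) = 4.20 + (+0.13) = 4.33.

4.33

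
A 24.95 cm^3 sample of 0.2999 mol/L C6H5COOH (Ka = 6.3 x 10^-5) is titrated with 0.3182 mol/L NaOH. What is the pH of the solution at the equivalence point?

8.69

n(C6H5COOH) = 0.2999 x 0.02495 = 0.007483 mol; V(NaOH) at equivalence = 0.007483/0.3182 = 0.02352 L.
At equivalence all the acid is converted to C6H5COO-; total volume = 0.02495 + 0.02352 = 0.04847 L, so [C6H5COO-] = 0.007483/0.04847 = 0.1544 M.
Kb = Kw/Ka = 1.0e-14 / 6.3 x 10^-5 = 1.59e-10.
[OH^-] = sqrt(Kb x [C6H5COO-]) = sqrt(1.59e-10 x 0.1544) = 4.95e-6 M.
pOH = 5.31, so pH = 14.00 - 5.31 = 8.69.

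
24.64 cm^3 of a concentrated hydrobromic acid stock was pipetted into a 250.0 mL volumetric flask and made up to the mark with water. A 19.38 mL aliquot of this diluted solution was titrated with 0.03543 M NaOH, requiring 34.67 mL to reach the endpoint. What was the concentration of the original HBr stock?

n(NaOH) = 0.03543 x 0.03467 = 0.001228 mol.
n(HBr) in the aliquot = 0.001228 mol.
[diluted HBr] = 0.001228 / 0.01938 = 0.06338 M.
Dilution factor = 250.0/24.64 = 10.15, so [stock] = 0.06338 x 10.15 = 0.643 M.

0.643 M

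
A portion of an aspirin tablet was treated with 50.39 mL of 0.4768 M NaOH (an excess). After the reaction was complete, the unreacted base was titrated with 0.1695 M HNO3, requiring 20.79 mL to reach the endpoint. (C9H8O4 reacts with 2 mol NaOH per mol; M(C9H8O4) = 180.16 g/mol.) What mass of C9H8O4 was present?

Total n(NaOH) added = 0.4768 x 0.05039 = 0.02403 mol.
n(HNO3) used = 0.1695 x 0.02079 = 0.003524 mol, which equals the excess n(NaOH).
So n(NaOH) consumed by the sample = 0.02403 - 0.003524 = 0.02050 mol.
n(C9H8O4) = 0.02050 / 2 = 0.01025 mol.
mass = 0.01025 mol x 180.16 g/mol = 1.85 g.

1.85 g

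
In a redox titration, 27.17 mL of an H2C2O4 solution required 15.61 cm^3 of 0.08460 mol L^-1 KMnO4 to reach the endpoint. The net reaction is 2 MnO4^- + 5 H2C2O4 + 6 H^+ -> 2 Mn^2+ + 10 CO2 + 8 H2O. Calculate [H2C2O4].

0.122 M

n(KMnO4) = 0.08460 x 0.01561 = 0.001321 mol.
From the balanced equation, 2 mol KMnO4 reacts with 5 mol H2C2O4, so n(H2C2O4) = 0.001321 x 5/2 = 0.003302 mol.
[H2C2O4] = 0.003302 / 0.02717 L = 0.122 M.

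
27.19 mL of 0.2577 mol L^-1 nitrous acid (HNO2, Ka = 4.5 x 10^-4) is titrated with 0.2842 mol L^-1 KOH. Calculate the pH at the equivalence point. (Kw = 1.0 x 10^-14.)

8.24

n(HNO2) = 0.2577 x 0.02719 = 0.007007 mol; V(KOH) at equivalence = 0.007007/0.2842 = 0.02465 L.
At equivalence all the acid is converted to NO2-; total volume = 0.02719 + 0.02465 = 0.05184 L, so [NO2-] = 0.007007/0.05184 = 0.1352 M.
Kb = Kw/Ka = 1.0e-14 / 4.5 x 10^-4 = 2.22e-11.
[OH^-] = sqrt(Kb x [NO2-]) = sqrt(2.22e-11 x 0.1352) = 1.73e-6 M.
pOH = 5.76, so pH = 14.00 - 5.76 = 8.24.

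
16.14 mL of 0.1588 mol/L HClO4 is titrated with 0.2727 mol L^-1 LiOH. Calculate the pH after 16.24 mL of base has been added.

n(acid) = 0.1588 x 0.01614 = 0.002563 mol; n(LiOH) added = 0.2727 x 0.01624 = 0.004429 mol.
Base is in excess by 0.004429 - 0.002563 = 0.001866 mol in a total volume of 0.03238 L.
[OH^-] = 0.001866/0.03238 = 0.05762 M, so pOH = 1.24 and pH = 14.00 - 1.24 = 12.76.

12.76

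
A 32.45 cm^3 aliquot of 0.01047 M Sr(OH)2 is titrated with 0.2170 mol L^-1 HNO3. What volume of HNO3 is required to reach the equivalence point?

3.13 mL

n(Sr(OH)2) = 0.01047 mol/L x 0.03245 L = 0.0003398 mol.
The neutralisation is 1 Sr(OH)2 : 2 HNO3, so n(HNO3) = 0.0003398 x 2/1 = 0.0006795 mol.
V(HNO3) = 0.0006795 / 0.2170 = 0.003131 L = 3.13 mL.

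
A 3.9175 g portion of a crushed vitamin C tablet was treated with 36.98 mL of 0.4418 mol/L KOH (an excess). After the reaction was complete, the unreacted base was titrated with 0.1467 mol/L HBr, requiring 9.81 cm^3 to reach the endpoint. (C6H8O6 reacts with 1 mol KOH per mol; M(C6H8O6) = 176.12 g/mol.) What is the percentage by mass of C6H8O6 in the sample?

67.0%

Total n(KOH) added = 0.4418 x 0.03698 = 0.01634 mol.
n(HBr) used = 0.1467 x 0.009810 = 0.001439 mol, which equals the excess n(KOH).
So n(KOH) consumed by the sample = 0.01634 - 0.001439 = 0.01490 mol.
n(C6H8O6) = 0.01490 / 1 = 0.01490 mol.
mass C6H8O6 = 0.01490 x 176.12 = 2.624 g, so %C6H8O6 = 2.624/3.9175 x 100 = 67.0%.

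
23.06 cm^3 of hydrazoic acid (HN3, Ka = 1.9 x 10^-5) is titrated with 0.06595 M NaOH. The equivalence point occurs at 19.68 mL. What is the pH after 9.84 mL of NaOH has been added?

4.72

9.84 mL is exactly half the equivalence volume (19.68/2), i.e. the half-equivalence point.
There, n(HA) = n(A^-), so pH = pKa = -log(1.9 x 10^-5) = 4.72.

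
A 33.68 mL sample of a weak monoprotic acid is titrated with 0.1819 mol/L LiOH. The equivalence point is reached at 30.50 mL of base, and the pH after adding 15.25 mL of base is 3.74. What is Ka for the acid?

1.8 x 10^-4

15.25 mL is half of the equivalence volume, so this is the half-equivalence point where [HA] = [A^-].
At half-equivalence pH = pKa, so pKa = 3.74.
Ka = 10^(-3.74) = 1.8 x 10^-4.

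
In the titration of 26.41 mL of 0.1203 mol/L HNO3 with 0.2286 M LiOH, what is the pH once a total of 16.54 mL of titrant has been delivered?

12.15

n(acid) = 0.1203 x 0.02641 = 0.003177 mol; n(LiOH) added = 0.2286 x 0.01654 = 0.003781 mol.
Base is in excess by 0.003781 - 0.003177 = 0.0006039 mol in a total volume of 0.04295 L.
[OH^-] = 0.0006039/0.04295 = 0.01406 M, so pOH = 1.85 and pH = 14.00 - 1.85 = 12.15.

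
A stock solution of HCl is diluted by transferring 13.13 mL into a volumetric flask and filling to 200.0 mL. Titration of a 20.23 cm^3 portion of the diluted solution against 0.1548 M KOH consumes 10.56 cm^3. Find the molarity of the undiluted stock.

n(KOH) = 0.1548 x 0.01056 = 0.001635 mol.
n(HCl) in the aliquot = 0.001635 mol.
[diluted HCl] = 0.001635 / 0.02023 = 0.08081 M.
Dilution factor = 200.0/13.13 = 15.23, so [stock] = 0.08081 x 15.23 = 1.23 M.

1.23 M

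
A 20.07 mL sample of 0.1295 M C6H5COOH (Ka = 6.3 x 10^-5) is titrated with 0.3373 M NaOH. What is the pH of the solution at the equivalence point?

n(C6H5COOH) = 0.1295 x 0.02007 = 0.002599 mol; V(NaOH) at equivalence = 0.002599/0.3373 = 0.007705 L.
At equivalence all the acid is converted to C6H5COO-; total volume = 0.02007 + 0.007705 = 0.02778 L, so [C6H5COO-] = 0.002599/0.02778 = 0.09357 M.
Kb = Kw/Ka = 1.0e-14 / 6.3 x 10^-5 = 1.59e-10.
[OH^-] = sqrt(Kb x [C6H5COO-]) = sqrt(1.59e-10 x 0.09357) = 3.85e-6 M.
pOH = 5.41, so pH = 14.00 - 5.41 = 8.59.

8.59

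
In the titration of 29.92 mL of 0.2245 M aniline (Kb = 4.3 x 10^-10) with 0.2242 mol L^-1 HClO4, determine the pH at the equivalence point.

n(C6H5NH2) = 0.2245 x 0.02992 = 0.006717 mol; V(HClO4) at equivalence = 0.006717/0.2242 = 0.02996 L.
At equivalence the base is fully converted to C6H5NH3+; total volume = 0.05988 L, so [C6H5NH3+] = 0.006717/0.05988 = 0.1122 M.
Ka(C6H5NH3+) = Kw/Kb = 1.0e-14 / 4.3 x 10^-10 = 2.33e-5.
[H^+] = sqrt(Ka x [C6H5NH3+]) = sqrt(2.33e-5 x 0.1122) = 0.00162 M.
pH = -log(0.00162) = 2.79.

2.79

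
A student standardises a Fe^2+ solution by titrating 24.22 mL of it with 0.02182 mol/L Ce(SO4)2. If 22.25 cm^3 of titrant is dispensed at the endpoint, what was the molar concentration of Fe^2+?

0.0200 M

n(Ce(SO4)2) = 0.02182 x 0.02225 = 0.0004855 mol.
From the balanced equation, 1 mol Ce(SO4)2 reacts with 1 mol Fe^2+, so n(Fe^2+) = 0.0004855 x 1/1 = 0.0004855 mol.
[Fe^2+] = 0.0004855 / 0.02422 L = 0.0200 M.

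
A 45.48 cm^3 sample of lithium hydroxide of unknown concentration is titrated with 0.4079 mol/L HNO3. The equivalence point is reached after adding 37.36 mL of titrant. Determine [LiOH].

n(HNO3) delivered = 0.4079 x 0.03736 = 0.01524 mol.
For a 1:1 reaction, n(LiOH) = 0.01524 mol.
[LiOH] = 0.01524 mol / 0.04548 L = 0.335 M.

0.335 M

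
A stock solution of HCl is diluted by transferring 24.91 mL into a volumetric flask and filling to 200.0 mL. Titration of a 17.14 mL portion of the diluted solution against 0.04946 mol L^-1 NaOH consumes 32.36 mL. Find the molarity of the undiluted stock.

n(NaOH) = 0.04946 x 0.03236 = 0.001601 mol.
n(HCl) in the aliquot = 0.001601 mol.
[diluted HCl] = 0.001601 / 0.01714 = 0.09338 M.
Dilution factor = 200.0/24.91 = 8.029, so [stock] = 0.09338 x 8.029 = 0.750 M.

0.750 M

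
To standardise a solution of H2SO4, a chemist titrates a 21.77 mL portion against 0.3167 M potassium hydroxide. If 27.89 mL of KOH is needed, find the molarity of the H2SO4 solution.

0.203 M

n(KOH) delivered = 0.3167 x 0.02789 = 0.008833 mol.
The reaction is 1 H2SO4 + 2 KOH, so n(H2SO4) = 0.008833 x 1/2 = 0.004416 mol.
[H2SO4] = 0.004416 mol / 0.02177 L = 0.203 M.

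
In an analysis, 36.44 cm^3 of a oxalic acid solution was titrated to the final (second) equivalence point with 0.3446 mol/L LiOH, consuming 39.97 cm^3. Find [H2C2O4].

n(LiOH) = 0.3446 x 0.03997 = 0.01377 mol.
At the final (second) equivalence point, 2 mol OH^- react per mol H2C2O4, so n(H2C2O4) = 0.01377 / 2 = 0.006887 mol.
[H2C2O4] = 0.006887 / 0.03644 L = 0.189 M.

0.189 M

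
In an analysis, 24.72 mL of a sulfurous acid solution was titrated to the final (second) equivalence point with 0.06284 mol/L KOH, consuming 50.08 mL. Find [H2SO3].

0.0637 M

n(KOH) = 0.06284 x 0.05008 = 0.003147 mol.
At the final (second) equivalence point, 2 mol OH^- react per mol H2SO3, so n(H2SO3) = 0.003147 / 2 = 0.001574 mol.
[H2SO3] = 0.001574 / 0.02472 L = 0.0637 M.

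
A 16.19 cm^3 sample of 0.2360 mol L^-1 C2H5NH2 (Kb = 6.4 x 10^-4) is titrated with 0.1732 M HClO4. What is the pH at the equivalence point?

5.90

n(C2H5NH2) = 0.2360 x 0.01619 = 0.003821 mol; V(HClO4) at equivalence = 0.003821/0.1732 = 0.02206 L.
At equivalence the base is fully converted to C2H5NH3+; total volume = 0.03825 L, so [C2H5NH3+] = 0.003821/0.03825 = 0.09989 M.
Ka(C2H5NH3+) = Kw/Kb = 1.0e-14 / 6.4 x 10^-4 = 1.56e-11.
[H^+] = sqrt(Ka x [C2H5NH3+]) = sqrt(1.56e-11 x 0.09989) = 1.25e-6 M.
pH = -log(1.25e-6) = 5.90.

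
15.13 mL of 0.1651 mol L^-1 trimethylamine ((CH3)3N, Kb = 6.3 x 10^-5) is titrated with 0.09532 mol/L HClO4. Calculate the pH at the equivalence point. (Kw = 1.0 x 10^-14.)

n((CH3)3N) = 0.1651 x 0.01513 = 0.002498 mol; V(HClO4) at equivalence = 0.002498/0.09532 = 0.02621 L.
At equivalence the base is fully converted to (CH3)3NH+; total volume = 0.04134 L, so [(CH3)3NH+] = 0.002498/0.04134 = 0.06043 M.
Ka((CH3)3NH+) = Kw/Kb = 1.0e-14 / 6.3 x 10^-5 = 1.59e-10.
[H^+] = sqrt(Ka x [(CH3)3NH+]) = sqrt(1.59e-10 x 0.06043) = 3.10e-6 M.
pH = -log(3.10e-6) = 5.51.

5.51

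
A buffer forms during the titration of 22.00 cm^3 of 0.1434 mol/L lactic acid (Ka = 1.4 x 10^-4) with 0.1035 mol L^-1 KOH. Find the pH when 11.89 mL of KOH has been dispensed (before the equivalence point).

Initial n(HC3H5O3) = 0.1434 x 0.02200 = 0.003155 mol.
n(KOH) added = 0.1035 x 0.01189 = 0.001231 mol, converting that many moles of HC3H5O3 to C3H5O3-.
Remaining n(HC3H5O3) = 0.001924 mol; n(C3H5O3-) = 0.001231 mol.
By Henderson-Hasselbalch, pH = pKa + log([A^-]/[HA]) = 3.85 + log(0.001231/0.001924) = 3.85 + (-0.19) = 3.66.

3.66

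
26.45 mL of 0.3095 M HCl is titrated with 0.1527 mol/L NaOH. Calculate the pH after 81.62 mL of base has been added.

n(acid) = 0.3095 x 0.02645 = 0.008186 mol; n(NaOH) added = 0.1527 x 0.08162 = 0.01246 mol.
Base is in excess by 0.01246 - 0.008186 = 0.004277 mol in a total volume of 0.1081 L.
[OH^-] = 0.004277/0.1081 = 0.03958 M, so pOH = 1.40 and pH = 14.00 - 1.40 = 12.60.

12.60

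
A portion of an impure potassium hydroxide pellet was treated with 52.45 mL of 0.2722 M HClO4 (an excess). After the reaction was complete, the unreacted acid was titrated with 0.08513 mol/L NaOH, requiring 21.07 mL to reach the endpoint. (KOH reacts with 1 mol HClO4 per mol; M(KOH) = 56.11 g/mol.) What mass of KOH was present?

Total n(HClO4) added = 0.2722 x 0.05245 = 0.01428 mol.
n(NaOH) used = 0.08513 x 0.02107 = 0.001794 mol, which equals the excess n(HClO4).
So n(HClO4) consumed by the sample = 0.01428 - 0.001794 = 0.01248 mol.
n(KOH) = 0.01248 / 1 = 0.01248 mol.
mass = 0.01248 mol x 56.11 g/mol = 0.700 g.

0.700 g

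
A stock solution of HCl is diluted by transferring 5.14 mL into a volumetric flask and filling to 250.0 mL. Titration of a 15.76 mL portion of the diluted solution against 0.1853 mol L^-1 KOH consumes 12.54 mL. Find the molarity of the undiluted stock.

7.17 M

n(KOH) = 0.1853 x 0.01254 = 0.002324 mol.
n(HCl) in the aliquot = 0.002324 mol.
[diluted HCl] = 0.002324 / 0.01576 = 0.1474 M.
Dilution factor = 250.0/5.140 = 48.64, so [stock] = 0.1474 x 48.64 = 7.17 M.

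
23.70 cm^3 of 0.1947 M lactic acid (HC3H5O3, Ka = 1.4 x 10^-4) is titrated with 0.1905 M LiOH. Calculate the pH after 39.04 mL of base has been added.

12.65

n(acid) = 0.1947 x 0.02370 = 0.004614 mol; n(LiOH) added = 0.1905 x 0.03904 = 0.007437 mol.
Base is in excess by 0.007437 - 0.004614 = 0.002823 mol in a total volume of 0.06274 L.
[OH^-] = 0.002823/0.06274 = 0.04499 M, so pOH = 1.35 and pH = 14.00 - 1.35 = 12.65.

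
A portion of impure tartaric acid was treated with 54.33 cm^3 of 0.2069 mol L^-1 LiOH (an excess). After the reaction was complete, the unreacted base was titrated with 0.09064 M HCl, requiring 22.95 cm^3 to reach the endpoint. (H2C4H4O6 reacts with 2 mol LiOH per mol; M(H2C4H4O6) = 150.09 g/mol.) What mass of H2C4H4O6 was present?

0.687 g

Total n(LiOH) added = 0.2069 x 0.05433 = 0.01124 mol.
n(HCl) used = 0.09064 x 0.02295 = 0.002080 mol, which equals the excess n(LiOH).
So n(LiOH) consumed by the sample = 0.01124 - 0.002080 = 0.009161 mol.
n(H2C4H4O6) = 0.009161 / 2 = 0.004580 mol.
mass = 0.004580 mol x 150.09 g/mol = 0.687 g.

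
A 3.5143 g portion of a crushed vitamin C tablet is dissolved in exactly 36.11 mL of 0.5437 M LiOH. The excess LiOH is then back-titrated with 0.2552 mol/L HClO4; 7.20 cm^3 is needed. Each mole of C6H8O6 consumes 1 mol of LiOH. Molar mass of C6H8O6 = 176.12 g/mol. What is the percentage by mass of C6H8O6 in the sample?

Total n(LiOH) added = 0.5437 x 0.03611 = 0.01963 mol.
n(HClO4) used = 0.2552 x 0.007200 = 0.001837 mol, which equals the excess n(LiOH).
So n(LiOH) consumed by the sample = 0.01963 - 0.001837 = 0.01780 mol.
n(C6H8O6) = 0.01780 / 1 = 0.01780 mol.
mass C6H8O6 = 0.01780 x 176.12 = 3.134 g, so %C6H8O6 = 3.134/3.5143 x 100 = 89.2%.

89.2%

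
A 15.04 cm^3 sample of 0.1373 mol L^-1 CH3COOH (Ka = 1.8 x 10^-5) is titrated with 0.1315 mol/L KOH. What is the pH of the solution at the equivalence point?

8.79

n(CH3COOH) = 0.1373 x 0.01504 = 0.002065 mol; V(KOH) at equivalence = 0.002065/0.1315 = 0.01570 L.
At equivalence all the acid is converted to CH3COO-; total volume = 0.01504 + 0.01570 = 0.03074 L, so [CH3COO-] = 0.002065/0.03074 = 0.06717 M.
Kb = Kw/Ka = 1.0e-14 / 1.8 x 10^-5 = 5.56e-10.
[OH^-] = sqrt(Kb x [CH3COO-]) = sqrt(5.56e-10 x 0.06717) = 6.11e-6 M.
pOH = 5.21, so pH = 14.00 - 5.21 = 8.79.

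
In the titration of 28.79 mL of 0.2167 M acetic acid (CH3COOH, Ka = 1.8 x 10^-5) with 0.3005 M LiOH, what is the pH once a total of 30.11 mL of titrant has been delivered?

n(acid) = 0.2167 x 0.02879 = 0.006239 mol; n(LiOH) added = 0.3005 x 0.03011 = 0.009048 mol.
Base is in excess by 0.009048 - 0.006239 = 0.002809 mol in a total volume of 0.05890 L.
[OH^-] = 0.002809/0.05890 = 0.04770 M, so pOH = 1.32 and pH = 14.00 - 1.32 = 12.68.

12.68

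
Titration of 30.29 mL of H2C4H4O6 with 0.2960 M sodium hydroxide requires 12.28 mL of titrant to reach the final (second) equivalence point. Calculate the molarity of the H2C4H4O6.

n(NaOH) = 0.2960 x 0.01228 = 0.003635 mol.
At the final (second) equivalence point, 2 mol OH^- react per mol H2C4H4O6, so n(H2C4H4O6) = 0.003635 / 2 = 0.001817 mol.
[H2C4H4O6] = 0.001817 / 0.03029 L = 0.0600 M.

0.0600 M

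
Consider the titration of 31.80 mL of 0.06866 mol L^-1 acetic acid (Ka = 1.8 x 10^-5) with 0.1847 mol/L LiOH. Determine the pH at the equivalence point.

n(CH3COOH) = 0.06866 x 0.03180 = 0.002183 mol; V(LiOH) at equivalence = 0.002183/0.1847 = 0.01182 L.
At equivalence all the acid is converted to CH3COO-; total volume = 0.03180 + 0.01182 = 0.04362 L, so [CH3COO-] = 0.002183/0.04362 = 0.05005 M.
Kb = Kw/Ka = 1.0e-14 / 1.8 x 10^-5 = 5.56e-10.
[OH^-] = sqrt(Kb x [CH3COO-]) = sqrt(5.56e-10 x 0.05005) = 5.27e-6 M.
pOH = 5.28, so pH = 14.00 - 5.28 = 8.72.

8.72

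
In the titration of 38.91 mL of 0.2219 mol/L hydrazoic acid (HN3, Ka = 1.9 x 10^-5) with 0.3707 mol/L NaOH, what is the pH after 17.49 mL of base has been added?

Initial n(HN3) = 0.2219 x 0.03891 = 0.008634 mol.
n(NaOH) added = 0.3707 x 0.01749 = 0.006484 mol, converting that many moles of HN3 to N3-.
Remaining n(HN3) = 0.002151 mol; n(N3-) = 0.006484 mol.
By Henderson-Hasselbalch, pH = pKa + log([A^-]/[HA]) = 4.72 + log(0.006484/0.002151) = 4.72 + (+0.48) = 5.20.

5.20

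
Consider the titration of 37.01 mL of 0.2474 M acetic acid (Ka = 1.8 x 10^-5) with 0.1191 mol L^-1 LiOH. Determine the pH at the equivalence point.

n(CH3COOH) = 0.2474 x 0.03701 = 0.009156 mol; V(LiOH) at equivalence = 0.009156/0.1191 = 0.07688 L.
At equivalence all the acid is converted to CH3COO-; total volume = 0.03701 + 0.07688 = 0.1139 L, so [CH3COO-] = 0.009156/0.1139 = 0.08040 M.
Kb = Kw/Ka = 1.0e-14 / 1.8 x 10^-5 = 5.56e-10.
[OH^-] = sqrt(Kb x [CH3COO-]) = sqrt(5.56e-10 x 0.08040) = 6.68e-6 M.
pOH = 5.18, so pH = 14.00 - 5.18 = 8.82.

8.82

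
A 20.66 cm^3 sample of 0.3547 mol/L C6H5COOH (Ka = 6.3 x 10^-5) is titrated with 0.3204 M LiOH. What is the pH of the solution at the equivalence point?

8.71

n(C6H5COOH) = 0.3547 x 0.02066 = 0.007328 mol; V(LiOH) at equivalence = 0.007328/0.3204 = 0.02287 L.
At equivalence all the acid is converted to C6H5COO-; total volume = 0.02066 + 0.02287 = 0.04353 L, so [C6H5COO-] = 0.007328/0.04353 = 0.1683 M.
Kb = Kw/Ka = 1.0e-14 / 6.3 x 10^-5 = 1.59e-10.
[OH^-] = sqrt(Kb x [C6H5COO-]) = sqrt(1.59e-10 x 0.1683) = 5.17e-6 M.
pOH = 5.29, so pH = 14.00 - 5.29 = 8.71.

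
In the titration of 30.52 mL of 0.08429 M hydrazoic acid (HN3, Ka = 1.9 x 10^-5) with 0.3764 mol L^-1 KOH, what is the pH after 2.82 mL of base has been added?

4.57

Initial n(HN3) = 0.08429 x 0.03052 = 0.002573 mol.
n(KOH) added = 0.3764 x 0.002820 = 0.001061 mol, converting that many moles of HN3 to N3-.
Remaining n(HN3) = 0.001511 mol; n(N3-) = 0.001061 mol.
By Henderson-Hasselbalch, pH = pKa + log([A^-]/[HA]) = 4.72 + log(0.001061/0.001511) = 4.72 + (-0.15) = 4.57.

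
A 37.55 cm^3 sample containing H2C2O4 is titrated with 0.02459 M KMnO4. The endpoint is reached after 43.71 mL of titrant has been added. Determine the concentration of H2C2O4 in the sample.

n(KMnO4) = 0.02459 x 0.04371 = 0.001075 mol.
From the balanced equation, 2 mol KMnO4 reacts with 5 mol H2C2O4, so n(H2C2O4) = 0.001075 x 5/2 = 0.002687 mol.
[H2C2O4] = 0.002687 / 0.03755 L = 0.0716 M.

0.0716 M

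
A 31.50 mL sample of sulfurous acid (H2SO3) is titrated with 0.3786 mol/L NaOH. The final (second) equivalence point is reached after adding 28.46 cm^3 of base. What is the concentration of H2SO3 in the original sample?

0.171 M

n(NaOH) = 0.3786 x 0.02846 = 0.01077 mol.
At the final (second) equivalence point, 2 mol OH^- react per mol H2SO3, so n(H2SO3) = 0.01077 / 2 = 0.005387 mol.
[H2SO3] = 0.005387 / 0.03150 L = 0.171 M.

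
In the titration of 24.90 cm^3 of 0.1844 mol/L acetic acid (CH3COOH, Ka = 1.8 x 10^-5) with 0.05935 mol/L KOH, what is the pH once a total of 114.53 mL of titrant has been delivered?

12.20

n(acid) = 0.1844 x 0.02490 = 0.004592 mol; n(KOH) added = 0.05935 x 0.1145 = 0.006797 mol.
Base is in excess by 0.006797 - 0.004592 = 0.002206 mol in a total volume of 0.1394 L.
[OH^-] = 0.002206/0.1394 = 0.01582 M, so pOH = 1.80 and pH = 14.00 - 1.80 = 12.20.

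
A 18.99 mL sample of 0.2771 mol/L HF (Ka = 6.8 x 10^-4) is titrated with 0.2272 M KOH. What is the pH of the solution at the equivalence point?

8.13

n(HF) = 0.2771 x 0.01899 = 0.005262 mol; V(KOH) at equivalence = 0.005262/0.2272 = 0.02316 L.
At equivalence all the acid is converted to F-; total volume = 0.01899 + 0.02316 = 0.04215 L, so [F-] = 0.005262/0.04215 = 0.1248 M.
Kb = Kw/Ka = 1.0e-14 / 6.8 x 10^-4 = 1.47e-11.
[OH^-] = sqrt(Kb x [F-]) = sqrt(1.47e-11 x 0.1248) = 1.35e-6 M.
pOH = 5.87, so pH = 14.00 - 5.87 = 8.13.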